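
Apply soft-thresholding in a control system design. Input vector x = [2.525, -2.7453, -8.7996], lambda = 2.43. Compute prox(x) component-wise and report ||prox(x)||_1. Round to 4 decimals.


Soft-thresholding with lambda = 2.43:
prox(2.525) = sign(2.525)*max(|2.525| - 2.43, 0) = 0.095
prox(-2.7453) = sign(-2.7453)*max(|-2.7453| - 2.43, 0) = -0.3153
prox(-8.7996) = sign(-8.7996)*max(|-8.7996| - 2.43, 0) = -6.3696
prox(x) = [0.095, -0.3153, -6.3696]
||prox(x)||_1 = 0.095 + 0.3153 + 6.3696 = 6.7799


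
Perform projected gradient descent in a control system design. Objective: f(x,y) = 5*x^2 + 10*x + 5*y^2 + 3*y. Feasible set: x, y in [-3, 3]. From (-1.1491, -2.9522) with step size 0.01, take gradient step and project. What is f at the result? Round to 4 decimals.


Step 1: Compute gradient at (-1.1491, -2.9522).
grad_x = 2*5*-1.1491 + 10 = -1.491
grad_y = 2*5*-2.9522 + 3 = -26.522
Step 2: Gradient step.
x_raw = -1.1491 - 0.01*-1.491 = -1.1342
y_raw = -2.9522 - 0.01*-26.522 = -2.687
Step 3: Project onto [-3, 3].
x_proj = clip(-1.1342) = -1.1342
y_proj = clip(-2.687) = -2.687
Step 4: Evaluate f.
f(-1.1342, -2.687) = 23.1284


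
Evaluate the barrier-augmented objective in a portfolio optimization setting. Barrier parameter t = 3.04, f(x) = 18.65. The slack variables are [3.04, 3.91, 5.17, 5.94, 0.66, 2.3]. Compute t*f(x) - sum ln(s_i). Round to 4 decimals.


Step 1: Compute log-barrier.
ln values: [1.1119, 1.3635, 1.6429, 1.7817, -0.4155, 0.8329]
phi = -(1.1119 + 1.3635 + 1.6429 + 1.7817 - 0.4155 + 0.8329) = -6.3174
Step 2: Compute augmented objective.
t*f(x) = 3.04*18.65 = 56.696
Total = 56.696 - 6.3174 = 50.3786


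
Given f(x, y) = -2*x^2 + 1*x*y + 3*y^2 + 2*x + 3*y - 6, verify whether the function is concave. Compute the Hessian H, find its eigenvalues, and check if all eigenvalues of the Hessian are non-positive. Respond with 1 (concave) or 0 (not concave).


The Hessian of f(x,y) = -2*x^2 + 1*x*y + 3*y^2 + 2*x + 3*y - 6 is:
H = [[-4, 1], [1, 6]]
Trace = -4 + 6 = 2
Determinant = -4*6 - (1)^2 = -25
Discriminant = (2)^2 - 4*-25 = 104.0
Eigenvalues: lambda_1 = -4.099, lambda_2 = 6.099
The function is not concave.

0


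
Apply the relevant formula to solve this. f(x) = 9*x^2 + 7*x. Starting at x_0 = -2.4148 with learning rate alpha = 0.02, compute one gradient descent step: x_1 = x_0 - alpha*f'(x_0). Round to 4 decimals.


We compute the gradient at x_0 and apply the update.
f'(x) = 18*x + 7
f'(-2.4148) = 18*-2.4148 + 7 = -36.4664
x_1 = -2.4148 - 0.02*-36.4664 = -1.6855


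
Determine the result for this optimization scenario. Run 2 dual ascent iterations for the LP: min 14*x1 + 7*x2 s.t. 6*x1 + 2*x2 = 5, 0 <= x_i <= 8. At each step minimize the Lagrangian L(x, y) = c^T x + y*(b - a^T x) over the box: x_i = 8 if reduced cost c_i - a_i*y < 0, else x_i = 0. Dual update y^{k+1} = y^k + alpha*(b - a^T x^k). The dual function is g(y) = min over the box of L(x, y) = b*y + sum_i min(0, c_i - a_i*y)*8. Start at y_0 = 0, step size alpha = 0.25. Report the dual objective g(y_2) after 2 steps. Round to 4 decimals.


Dual ascent for LP: min 14*x1 + 7*x2, 6*x1 + 2*x2 = 5, 0 <= x_i <= 8
Step 1: y^k = 0.0, reduced costs: (14.0, 7.0)
  x^k = (0.0, 0.0), subgradient = b - a^T x = 5.0
  y^{k+1} = 0.0 + 0.25*5.0 = 1.25
Step 2: y^k = 1.25, reduced costs: (6.5, 4.5)
  x^k = (0.0, 0.0), subgradient = b - a^T x = 5.0
  y^{k+1} = 1.25 + 0.25*5.0 = 2.5
Dual objective at y_2 = 2.5: reduced costs (-1.0, 2.0), box minimizer x = (8.0, 0.0)
g(y_2) = b*y + (c1 - a1*y)*x1 + (c2 - a2*y)*x2 = 5*2.5 + (-1.0)*8.0 + 2.0*0.0 = 12.5 - 8.0 + 0.0 = 4.5


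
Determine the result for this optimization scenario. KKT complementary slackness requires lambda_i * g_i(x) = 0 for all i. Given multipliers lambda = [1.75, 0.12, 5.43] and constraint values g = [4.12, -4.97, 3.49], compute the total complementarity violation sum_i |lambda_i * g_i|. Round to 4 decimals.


KKT complementary slackness check:
lambda_1 * g_1 = 1.75 * 4.12 = 7.21
lambda_2 * g_2 = 0.12 * -4.97 = -0.5964
lambda_3 * g_3 = 5.43 * 3.49 = 18.9507
Total violation = 7.21 + 0.5964 + 18.9507 = 26.7571


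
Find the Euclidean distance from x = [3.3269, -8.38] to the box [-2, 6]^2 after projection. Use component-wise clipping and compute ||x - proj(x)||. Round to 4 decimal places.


Project each component onto [-2, 6].
clip(3.3269) = 3.3269, clip(-8.38) = -2.0
Projection = [3.3269, -2.0]
Squared diffs: [0.0, 40.7044]
Distance = sqrt(40.7044) = 6.38


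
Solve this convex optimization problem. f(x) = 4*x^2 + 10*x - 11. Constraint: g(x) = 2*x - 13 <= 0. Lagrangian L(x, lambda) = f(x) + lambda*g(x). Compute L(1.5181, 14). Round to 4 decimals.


Step 1: Evaluate f(x).
f(1.5181) = 4*1.5181^2 + 10*1.5181 - 11 = 13.3995
Step 2: Evaluate g(x).
g(1.5181) = 2*1.5181 - 13 = -9.9638
Step 3: Compute Lagrangian.
L = 13.3995 + 14*-9.9638 = -126.0937


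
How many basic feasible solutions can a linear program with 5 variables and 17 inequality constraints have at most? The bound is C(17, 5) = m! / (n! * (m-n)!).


Each vertex corresponds to some choice of n active constraints out of m, so the number of vertices is at most C(m, n) = m! / (n!(m-n)!).
m = 17, n = 5
Numerator: 17 * 16 * 15 * 14 * 13
Denominator: 5! = 120
C(17, 5) = 6188


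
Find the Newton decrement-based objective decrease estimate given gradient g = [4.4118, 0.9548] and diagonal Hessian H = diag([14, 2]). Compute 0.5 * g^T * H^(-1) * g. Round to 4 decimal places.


Step 1: H is diagonal, so H^(-1) * g = [0.3151, 0.4774].
Step 2: g^T H^(-1) g = sum_i g_i^2 / H_ii
  = (4.4118)^2/14 + (0.9548)^2/2
  = 1.3903 + 0.4558 = 1.8461
Step 3: Objective decrease = 0.5 * g^T H^(-1) g = 0.9231


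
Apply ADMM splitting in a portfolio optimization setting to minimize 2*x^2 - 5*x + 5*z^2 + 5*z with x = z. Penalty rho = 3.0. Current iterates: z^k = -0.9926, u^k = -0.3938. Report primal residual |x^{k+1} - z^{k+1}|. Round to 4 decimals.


ADMM iteration with rho = 3.0, z^k = -0.9926, u^k = -0.3938
Step 1: x-update.
Minimize 2*x^2 - 5*x + (3.0/2)*(x + 0.9926 - 0.3938)^2
FOC: (2*2 + 3.0)*x = 5 + 3.0*(-0.9926 + 0.3938)
x^{k+1} = 0.4577
Step 2: z-update.
Minimize 5*z^2 + 5*z + (3.0/2)*(0.4577 - z - 0.3938)^2
FOC: (2*5 + 3.0)*z = -5 + 3.0*(0.4577 - 0.3938)
z^{k+1} = -0.3699
Step 3: u-update.
u^{k+1} = -0.3938 + 0.4577 + 0.3699 = 0.4337
Step 4: Primal residual = |0.4577 + 0.3699| = 0.8275


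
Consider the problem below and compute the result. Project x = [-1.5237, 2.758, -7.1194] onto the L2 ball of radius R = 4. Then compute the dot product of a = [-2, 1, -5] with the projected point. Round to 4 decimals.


Step 1: Compute ||x|| (intermediates to 6 decimals).
||x|| = sqrt((-1.5237)^2 + 2.758^2 + (-7.1194)^2) = 7.785505
Step 2: Project.
Since ||x|| > R, scale = R/||x|| = 4/7.785505 = 0.513775, proj(x) = scale * x
proj(x) = [-0.782839, 1.416991, -3.65777]
Step 3: Dot product.
a^T * proj(x) = -2*(-0.782839) + 1*1.416991 - 5*(-3.65777) = 21.2715


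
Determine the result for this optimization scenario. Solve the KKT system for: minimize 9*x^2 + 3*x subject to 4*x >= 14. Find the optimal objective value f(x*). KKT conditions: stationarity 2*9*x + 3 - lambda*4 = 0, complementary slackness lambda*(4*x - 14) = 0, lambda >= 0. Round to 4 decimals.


Step 1: Try lambda = 0 (constraint inactive).
x_unc = -3/(2*9) = -0.1667
Check: 4*-0.1667 = -0.6668 < 14 -- violated!
Step 2: Constraint must be active: 4*x = 14
x* = 14/4 = 3.5
lambda = (2*9*3.5 + 3)/4 = 16.5
Step 3: Compute optimal value.
f(x*) = 9*3.5^2 + 3*3.5 = 120.75


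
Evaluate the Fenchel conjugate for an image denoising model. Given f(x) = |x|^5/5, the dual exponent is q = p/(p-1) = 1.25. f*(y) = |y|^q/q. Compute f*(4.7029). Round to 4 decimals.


The conjugate exponent q satisfies 1/p + 1/q = 1.
p = 5, so q = 5/(5 - 1) = 1.25
|y|^q = 4.7029^1.25 = 6.9256
f*(4.7029) = 6.9256 / 1.25 = 5.5405


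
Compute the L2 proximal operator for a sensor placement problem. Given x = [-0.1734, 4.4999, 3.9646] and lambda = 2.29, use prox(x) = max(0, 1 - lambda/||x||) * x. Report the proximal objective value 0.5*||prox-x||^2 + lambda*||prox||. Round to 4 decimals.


Step 1: Compute ||x||.
||x|| = 5.9998
Step 2: Compute scaling factor.
scale = max(0, 1 - 2.29/5.9998) = 0.6183
Step 3: prox(x) = [-0.1072, 2.7824, 2.4514]
||prox(x)|| = 3.7098
Step 4: Proximal objective.
0.5*||prox-x||^2 = 2.6221
lambda*||prox|| = 8.4954
Total = 11.1174


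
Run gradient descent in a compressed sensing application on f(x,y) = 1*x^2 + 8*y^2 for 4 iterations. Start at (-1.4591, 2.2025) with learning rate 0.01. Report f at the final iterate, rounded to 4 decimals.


Gradient descent on f(x,y) = 1*x^2 + 8*y^2.
Starting point: (-1.4591, 2.2025), alpha = 0.01
Step 1: grad_x = 2*1*-1.4591 = -2.9182, grad_y = 2*8*2.2025 = 35.24
  x_1 = -1.4591 - 0.01*-2.9182 = -1.4299
  y_1 = 2.2025 - 0.01*35.24 = 1.8501
Step 2: grad_x = 2*1*-1.4299 = -2.8598, grad_y = 2*8*1.8501 = 29.6016
  x_2 = -1.4299 - 0.01*-2.8598 = -1.4013
  y_2 = 1.8501 - 0.01*29.6016 = 1.5541
Step 3: grad_x = 2*1*-1.4013 = -2.8026, grad_y = 2*8*1.5541 = 24.8653
  x_3 = -1.4013 - 0.01*-2.8026 = -1.3733
  y_3 = 1.5541 - 0.01*24.8653 = 1.3054
Step 4: grad_x = 2*1*-1.3733 = -2.7466, grad_y = 2*8*1.3054 = 20.8869
  x_4 = -1.3733 - 0.01*-2.7466 = -1.3458
  y_4 = 1.3054 - 0.01*20.8869 = 1.0966
f(-1.3458, 1.0966) = 1*(-1.3458)^2 + 8*1.0966^2 = 11.4308


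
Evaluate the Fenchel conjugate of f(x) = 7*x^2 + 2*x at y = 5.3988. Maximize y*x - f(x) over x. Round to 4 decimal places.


f*(y) = sup_x {y*x - a*x^2 - b*x} = sup_x {(y-b)*x - a*x^2}
FOC: (y - b) - 2a*x = 0 => x* = (y - b)/(2a)
x* = (5.3988 - 2)/(2*7) = 0.2428
f*(5.3988) = (y-b)^2/(4a) = (5.3988 - 2)^2/(4*7)
= 11.5518/28 = 0.4126


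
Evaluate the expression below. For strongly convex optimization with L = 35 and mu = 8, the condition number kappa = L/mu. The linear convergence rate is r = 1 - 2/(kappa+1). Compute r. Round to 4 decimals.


Step 1: Compute the condition number.
kappa = L/mu = 35/8 = 4.375
Step 2: Compute the convergence rate.
r = 1 - 2/(kappa + 1) = 1 - 2*mu/(L + mu) = (L - mu)/(L + mu) = 27/43 = 0.6279


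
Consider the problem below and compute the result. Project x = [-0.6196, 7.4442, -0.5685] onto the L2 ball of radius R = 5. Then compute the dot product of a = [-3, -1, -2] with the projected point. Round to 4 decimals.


Step 1: Compute ||x|| (intermediates to 6 decimals).
||x|| = sqrt((-0.6196)^2 + 7.4442^2 + (-0.5685)^2) = 7.491543
Step 2: Project.
Since ||x|| > R, scale = R/||x|| = 5/7.491543 = 0.667419, proj(x) = scale * x
proj(x) = [-0.413533, 4.968401, -0.379428]
Step 3: Dot product.
a^T * proj(x) = -3*(-0.413533) - 1*4.968401 - 2*(-0.379428) = -2.9689


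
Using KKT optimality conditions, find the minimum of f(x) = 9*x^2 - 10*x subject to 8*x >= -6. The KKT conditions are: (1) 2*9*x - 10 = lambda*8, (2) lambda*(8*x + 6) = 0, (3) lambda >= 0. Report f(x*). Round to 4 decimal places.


Step 1: Try lambda = 0 (constraint inactive).
Stationarity: 2*9*x - 10 = 0
x* = 10/(2*9) = 5/9 = 0.5556 (rounded; the exact value 5/9 is used below)
Check constraint: 8*0.5556 = 4.4448 >= -6 -- satisfied.
Step 2: Compute optimal value.
f(x*) = 9*(5/9)^2 - 10*(5/9) = -2.7778


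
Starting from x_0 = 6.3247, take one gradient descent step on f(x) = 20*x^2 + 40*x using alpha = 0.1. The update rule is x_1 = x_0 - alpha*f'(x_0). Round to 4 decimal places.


We compute the gradient at x_0 and apply the update.
f'(x) = 40*x + 40
f'(6.3247) = 40*6.3247 + 40 = 292.988
x_1 = 6.3247 - 0.1*292.988 = -22.9741


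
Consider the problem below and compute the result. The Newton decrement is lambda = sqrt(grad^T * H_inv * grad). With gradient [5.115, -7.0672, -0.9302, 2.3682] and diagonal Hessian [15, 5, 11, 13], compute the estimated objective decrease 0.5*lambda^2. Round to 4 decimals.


Step 1: H is diagonal, so H^(-1) * g = [0.341, -1.4134, -0.0846, 0.1822].
Step 2: g^T H^(-1) g = sum_i g_i^2 / H_ii
  = (5.115)^2/15 + (-7.0672)^2/5 + (-0.9302)^2/11 + (2.3682)^2/13
  = 1.7442 + 9.9891 + 0.0787 + 0.4314 = 12.2434
Step 3: Objective decrease = 0.5 * g^T H^(-1) g = 6.1217


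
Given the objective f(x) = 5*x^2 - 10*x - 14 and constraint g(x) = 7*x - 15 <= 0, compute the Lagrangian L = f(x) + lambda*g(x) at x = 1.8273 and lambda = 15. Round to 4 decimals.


Step 1: Evaluate f(x).
f(1.8273) = 5*1.8273^2 - 10*1.8273 - 14 = -15.5779
Step 2: Evaluate g(x).
g(1.8273) = 7*1.8273 - 15 = -2.2089
Step 3: Compute Lagrangian.
L = -15.5779 + 15*-2.2089 = -48.7114


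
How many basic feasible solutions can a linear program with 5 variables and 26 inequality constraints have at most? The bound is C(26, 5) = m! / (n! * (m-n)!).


Each vertex corresponds to some choice of n active constraints out of m, so the number of vertices is at most C(m, n) = m! / (n!(m-n)!).
m = 26, n = 5
Numerator: 26 * 25 * 24 * 23 * 22
Denominator: 5! = 120
C(26, 5) = 65780


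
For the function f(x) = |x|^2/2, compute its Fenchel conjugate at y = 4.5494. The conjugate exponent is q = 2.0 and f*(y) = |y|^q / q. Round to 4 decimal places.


The conjugate exponent q satisfies 1/p + 1/q = 1.
p = 2, so q = 2/(2 - 1) = 2.0
|y|^q = 4.5494^2.0 = 20.697
f*(4.5494) = 20.697 / 2.0 = 10.3485


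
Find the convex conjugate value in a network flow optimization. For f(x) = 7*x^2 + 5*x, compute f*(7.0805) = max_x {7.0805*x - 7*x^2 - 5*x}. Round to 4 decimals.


f*(y) = sup_x {y*x - a*x^2 - b*x} = sup_x {(y-b)*x - a*x^2}
FOC: (y - b) - 2a*x = 0 => x* = (y - b)/(2a)
x* = (7.0805 - 5)/(2*7) = 0.1486
f*(7.0805) = (y-b)^2/(4a) = (7.0805 - 5)^2/(4*7)
= 4.3285/28 = 0.1546


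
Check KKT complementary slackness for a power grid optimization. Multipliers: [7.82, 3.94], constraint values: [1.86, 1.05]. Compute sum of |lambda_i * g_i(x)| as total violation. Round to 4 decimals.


KKT complementary slackness check:
lambda_1 * g_1 = 7.82 * 1.86 = 14.5452
lambda_2 * g_2 = 3.94 * 1.05 = 4.137
Total violation = 14.5452 + 4.137 = 18.6822


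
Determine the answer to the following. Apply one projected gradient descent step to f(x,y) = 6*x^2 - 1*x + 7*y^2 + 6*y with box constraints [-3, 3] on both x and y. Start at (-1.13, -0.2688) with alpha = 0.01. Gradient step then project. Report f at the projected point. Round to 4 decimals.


Step 1: Compute gradient at (-1.13, -0.2688).
grad_x = 2*6*-1.13 - 1 = -14.56
grad_y = 2*7*-0.2688 + 6 = 2.2368
Step 2: Gradient step.
x_raw = -1.13 - 0.01*-14.56 = -0.9844
y_raw = -0.2688 - 0.01*2.2368 = -0.2912
Step 3: Project onto [-3, 3].
x_proj = clip(-0.9844) = -0.9844
y_proj = clip(-0.2912) = -0.2912
Step 4: Evaluate f.
f(-0.9844, -0.2912) = 5.6451


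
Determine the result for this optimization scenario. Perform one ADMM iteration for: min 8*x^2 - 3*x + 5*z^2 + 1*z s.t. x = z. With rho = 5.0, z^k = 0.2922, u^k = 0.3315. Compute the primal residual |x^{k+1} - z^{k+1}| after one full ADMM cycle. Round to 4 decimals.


ADMM iteration with rho = 5.0, z^k = 0.2922, u^k = 0.3315
Step 1: x-update.
Minimize 8*x^2 - 3*x + (5.0/2)*(x - 0.2922 + 0.3315)^2
FOC: (2*8 + 5.0)*x = 3 + 5.0*(0.2922 - 0.3315)
x^{k+1} = 0.1335
Step 2: z-update.
Minimize 5*z^2 + 1*z + (5.0/2)*(0.1335 - z + 0.3315)^2
FOC: (2*5 + 5.0)*z = -1 + 5.0*(0.1335 + 0.3315)
z^{k+1} = 0.0883
Step 3: u-update.
u^{k+1} = 0.3315 + 0.1335 - 0.0883 = 0.3767
Step 4: Primal residual = |0.1335 - 0.0883| = 0.0452


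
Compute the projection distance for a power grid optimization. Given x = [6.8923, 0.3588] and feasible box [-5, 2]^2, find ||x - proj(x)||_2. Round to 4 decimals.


Project each component onto [-5, 2].
clip(6.8923) = 2.0, clip(0.3588) = 0.3588
Projection = [2.0, 0.3588]
Squared diffs: [23.9346, 0.0]
Distance = sqrt(23.9346) = 4.8923


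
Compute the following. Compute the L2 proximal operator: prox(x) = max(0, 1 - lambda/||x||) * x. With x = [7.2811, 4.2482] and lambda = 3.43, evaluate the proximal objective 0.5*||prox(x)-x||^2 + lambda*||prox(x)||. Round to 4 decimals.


Step 1: Compute ||x||.
||x|| = 8.4298
Step 2: Compute scaling factor.
scale = max(0, 1 - 3.43/8.4298) = 0.5931
Step 3: prox(x) = [4.3185, 2.5197]
||prox(x)|| = 4.9998
Step 4: Proximal objective.
0.5*||prox-x||^2 = 5.8825
lambda*||prox|| = 17.1493
Total = 23.0318


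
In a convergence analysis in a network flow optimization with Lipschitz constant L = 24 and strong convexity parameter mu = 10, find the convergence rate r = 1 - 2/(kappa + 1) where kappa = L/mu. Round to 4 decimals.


Step 1: Compute the condition number.
kappa = L/mu = 24/10 = 2.4
Step 2: Compute the convergence rate.
r = 1 - 2/(kappa + 1) = 1 - 2*mu/(L + mu) = (L - mu)/(L + mu) = 14/34 = 0.4118


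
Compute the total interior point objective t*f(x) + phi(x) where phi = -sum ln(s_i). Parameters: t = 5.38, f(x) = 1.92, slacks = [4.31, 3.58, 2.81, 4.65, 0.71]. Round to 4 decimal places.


Step 1: Compute log-barrier.
ln values: [1.4609, 1.2754, 1.0332, 1.5369, -0.3425]
phi = -(1.4609 + 1.2754 + 1.0332 + 1.5369 - 0.3425) = -4.9639
Step 2: Compute augmented objective.
t*f(x) = 5.38*1.92 = 10.3296
Total = 10.3296 - 4.9639 = 5.3657


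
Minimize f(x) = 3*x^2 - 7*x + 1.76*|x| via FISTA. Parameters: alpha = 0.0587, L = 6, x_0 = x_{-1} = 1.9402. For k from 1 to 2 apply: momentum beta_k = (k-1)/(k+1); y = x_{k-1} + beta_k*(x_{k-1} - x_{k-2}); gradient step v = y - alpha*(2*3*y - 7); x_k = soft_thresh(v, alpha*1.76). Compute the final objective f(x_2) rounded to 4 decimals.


FISTA on f(x) = 3*x^2 - 7*x + 1.76*|x|
L = 6, alpha = 0.0587
Iteration 1: beta = 0.0, y = 1.9402 + 0.0*(1.9402 - 1.9402) = 1.9402
  grad(y) = 4.6412, v = y - alpha*grad = 1.6678
  prox(v) = soft_thresh(1.6678, 0.1033) = 1.5644
Iteration 2: beta = 0.3333, y = 1.5644 + 0.3333*(1.5644 - 1.9402) = 1.4392
  grad(y) = 1.6352, v = y - alpha*grad = 1.3432
  prox(v) = soft_thresh(1.3432, 0.1033) = 1.2399
f(x_2) = 3*1.2399^2 - 7*1.2399 + 1.76*|1.2399| = -1.885


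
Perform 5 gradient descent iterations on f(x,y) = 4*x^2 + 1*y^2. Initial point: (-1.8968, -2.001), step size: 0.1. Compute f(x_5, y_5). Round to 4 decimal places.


Gradient descent on f(x,y) = 4*x^2 + 1*y^2.
Starting point: (-1.8968, -2.001), alpha = 0.1
Step 1: grad_x = 2*4*-1.8968 = -15.1744, grad_y = 2*1*-2.001 = -4.002
  x_1 = -1.8968 - 0.1*-15.1744 = -0.3794
  y_1 = -2.001 - 0.1*-4.002 = -1.6008
Step 2: grad_x = 2*4*-0.3794 = -3.0349, grad_y = 2*1*-1.6008 = -3.2016
  x_2 = -0.3794 - 0.1*-3.0349 = -0.0759
  y_2 = -1.6008 - 0.1*-3.2016 = -1.2806
Step 3: grad_x = 2*4*-0.0759 = -0.607, grad_y = 2*1*-1.2806 = -2.5613
  x_3 = -0.0759 - 0.1*-0.607 = -0.0152
  y_3 = -1.2806 - 0.1*-2.5613 = -1.0245
Step 4: grad_x = 2*4*-0.0152 = -0.1214, grad_y = 2*1*-1.0245 = -2.049
  x_4 = -0.0152 - 0.1*-0.1214 = -0.003
  y_4 = -1.0245 - 0.1*-2.049 = -0.8196
Step 5: grad_x = 2*4*-0.003 = -0.0243, grad_y = 2*1*-0.8196 = -1.6392
  x_5 = -0.003 - 0.1*-0.0243 = -0.0006
  y_5 = -0.8196 - 0.1*-1.6392 = -0.6557
f(-0.0006, -0.6557) = 4*(-0.0006)^2 + 1*(-0.6557)^2 = 0.4299


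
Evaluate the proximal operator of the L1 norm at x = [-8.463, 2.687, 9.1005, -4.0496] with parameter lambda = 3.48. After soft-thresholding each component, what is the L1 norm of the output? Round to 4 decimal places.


Soft-thresholding with lambda = 3.48:
prox(-8.463) = sign(-8.463)*max(|-8.463| - 3.48, 0) = -4.983
prox(2.687) = sign(2.687)*max(|2.687| - 3.48, 0) = 0.0
prox(9.1005) = sign(9.1005)*max(|9.1005| - 3.48, 0) = 5.6205
prox(-4.0496) = sign(-4.0496)*max(|-4.0496| - 3.48, 0) = -0.5696
prox(x) = [-4.983, 0.0, 5.6205, -0.5696]
||prox(x)||_1 = 4.983 + 0.0 + 5.6205 + 0.5696 = 11.1731


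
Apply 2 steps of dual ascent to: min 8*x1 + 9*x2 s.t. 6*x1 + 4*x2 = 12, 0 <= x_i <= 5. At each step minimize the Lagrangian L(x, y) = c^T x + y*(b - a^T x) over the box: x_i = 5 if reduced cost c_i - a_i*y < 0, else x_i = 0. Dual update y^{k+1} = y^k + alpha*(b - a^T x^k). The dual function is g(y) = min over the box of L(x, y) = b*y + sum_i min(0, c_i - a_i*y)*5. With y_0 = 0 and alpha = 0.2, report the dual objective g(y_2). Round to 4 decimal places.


Dual ascent for LP: min 8*x1 + 9*x2, 6*x1 + 4*x2 = 12, 0 <= x_i <= 5
Step 1: y^k = 0.0, reduced costs: (8.0, 9.0)
  x^k = (0.0, 0.0), subgradient = b - a^T x = 12.0
  y^{k+1} = 0.0 + 0.2*12.0 = 2.4
Step 2: y^k = 2.4, reduced costs: (-6.4, -0.6)
  x^k = (5.0, 5.0), subgradient = b - a^T x = -38.0
  y^{k+1} = 2.4 + 0.2*-38.0 = -5.2
Dual objective at y_2 = -5.2: reduced costs (39.2, 29.8), box minimizer x = (0.0, 0.0)
g(y_2) = b*y + (c1 - a1*y)*x1 + (c2 - a2*y)*x2 = 12*(-5.2) + 39.2*0.0 + 29.8*0.0 = -62.4 + 0.0 + 0.0 = -62.4


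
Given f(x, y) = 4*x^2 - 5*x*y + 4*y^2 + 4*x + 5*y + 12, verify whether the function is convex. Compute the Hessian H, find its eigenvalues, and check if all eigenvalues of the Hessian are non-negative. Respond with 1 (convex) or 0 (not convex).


The Hessian of f(x,y) = 4*x^2 - 5*x*y + 4*y^2 + 4*x + 5*y + 12 is:
H = [[8, -5], [-5, 8]]
Trace = 8 + 8 = 16
Determinant = 8*8 - (-5)^2 = 39
Discriminant = (16)^2 - 4*39 = 100.0
Eigenvalues: lambda_1 = 3.0, lambda_2 = 13.0
The function is convex.

1


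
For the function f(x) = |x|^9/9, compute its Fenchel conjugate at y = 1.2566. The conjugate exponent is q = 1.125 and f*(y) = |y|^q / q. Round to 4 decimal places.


The conjugate exponent q satisfies 1/p + 1/q = 1.
p = 9, so q = 9/(9 - 1) = 1.125
|y|^q = 1.2566^1.125 = 1.293
f*(1.2566) = 1.293 / 1.125 = 1.1493


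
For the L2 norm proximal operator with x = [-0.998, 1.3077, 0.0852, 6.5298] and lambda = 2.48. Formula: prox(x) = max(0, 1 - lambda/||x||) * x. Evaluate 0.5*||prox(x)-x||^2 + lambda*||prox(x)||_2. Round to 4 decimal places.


Step 1: Compute ||x||.
||x|| = 6.7344
Step 2: Compute scaling factor.
scale = max(0, 1 - 2.48/6.7344) = 0.6317
Step 3: prox(x) = [-0.6305, 0.8261, 0.0538, 4.1251]
||prox(x)|| = 4.2544
Step 4: Proximal objective.
0.5*||prox-x||^2 = 3.0752
lambda*||prox|| = 10.5509
Total = 13.626


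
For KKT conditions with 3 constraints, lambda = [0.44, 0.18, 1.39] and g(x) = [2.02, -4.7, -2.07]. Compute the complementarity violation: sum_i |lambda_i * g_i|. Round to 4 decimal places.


KKT complementary slackness check:
lambda_1 * g_1 = 0.44 * 2.02 = 0.8888
lambda_2 * g_2 = 0.18 * -4.7 = -0.846
lambda_3 * g_3 = 1.39 * -2.07 = -2.8773
Total violation = 0.8888 + 0.846 + 2.8773 = 4.6121


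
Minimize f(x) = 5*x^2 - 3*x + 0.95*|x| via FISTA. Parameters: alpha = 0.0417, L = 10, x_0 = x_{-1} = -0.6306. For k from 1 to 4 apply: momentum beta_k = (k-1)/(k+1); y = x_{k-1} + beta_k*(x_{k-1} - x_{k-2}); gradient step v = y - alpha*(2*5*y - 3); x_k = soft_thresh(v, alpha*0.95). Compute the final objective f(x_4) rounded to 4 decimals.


FISTA on f(x) = 5*x^2 - 3*x + 0.95*|x|
L = 10, alpha = 0.0417
Iteration 1: beta = 0.0, y = -0.6306 + 0.0*(-0.6306 + 0.6306) = -0.6306
  grad(y) = -9.306, v = y - alpha*grad = -0.2425
  prox(v) = soft_thresh(-0.2425, 0.0396) = -0.2029
Iteration 2: beta = 0.3333, y = -0.2029 + 0.3333*(-0.2029 + 0.6306) = -0.0604
  grad(y) = -3.6037, v = y - alpha*grad = 0.0899
  prox(v) = soft_thresh(0.0899, 0.0396) = 0.0503
Iteration 3: beta = 0.5, y = 0.0503 + 0.5*(0.0503 + 0.2029) = 0.1769
  grad(y) = -1.231, v = y - alpha*grad = 0.2282
  prox(v) = soft_thresh(0.2282, 0.0396) = 0.1886
Iteration 4: beta = 0.6, y = 0.1886 + 0.6*(0.1886 - 0.0503) = 0.2716
  grad(y) = -0.2839, v = y - alpha*grad = 0.2835
  prox(v) = soft_thresh(0.2835, 0.0396) = 0.2438
f(x_4) = 5*0.2438^2 - 3*0.2438 + 0.95*|0.2438| = -0.2026


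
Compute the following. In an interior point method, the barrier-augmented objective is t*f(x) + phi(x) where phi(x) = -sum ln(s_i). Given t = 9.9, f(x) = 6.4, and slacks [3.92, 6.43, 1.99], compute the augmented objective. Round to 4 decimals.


Step 1: Compute log-barrier.
ln values: [1.3661, 1.861, 0.6881]
phi = -(1.3661 + 1.861 + 0.6881) = -3.9152
Step 2: Compute augmented objective.
t*f(x) = 9.9*6.4 = 63.36
Total = 63.36 - 3.9152 = 59.4448


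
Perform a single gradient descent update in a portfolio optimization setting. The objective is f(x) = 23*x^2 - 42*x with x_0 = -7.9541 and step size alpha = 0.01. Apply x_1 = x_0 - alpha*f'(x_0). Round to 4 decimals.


We compute the gradient at x_0 and apply the update.
f'(x) = 46*x - 42
f'(-7.9541) = 46*-7.9541 - 42 = -407.8886
x_1 = -7.9541 - 0.01*-407.8886 = -3.8752


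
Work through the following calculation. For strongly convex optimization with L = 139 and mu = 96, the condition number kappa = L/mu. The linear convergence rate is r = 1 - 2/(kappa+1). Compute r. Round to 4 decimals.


Step 1: Compute the condition number.
kappa = L/mu = 139/96 = 1.4479
Step 2: Compute the convergence rate.
r = 1 - 2/(kappa + 1) = 1 - 2*mu/(L + mu) = (L - mu)/(L + mu) = 43/235 = 0.183


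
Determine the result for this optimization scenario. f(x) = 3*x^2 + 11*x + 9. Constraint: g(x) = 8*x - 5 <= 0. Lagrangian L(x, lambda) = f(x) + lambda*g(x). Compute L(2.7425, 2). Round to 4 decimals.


Step 1: Evaluate f(x).
f(2.7425) = 3*2.7425^2 + 11*2.7425 + 9 = 61.7314
Step 2: Evaluate g(x).
g(2.7425) = 8*2.7425 - 5 = 16.94
Step 3: Compute Lagrangian.
L = 61.7314 + 2*16.94 = 95.6114


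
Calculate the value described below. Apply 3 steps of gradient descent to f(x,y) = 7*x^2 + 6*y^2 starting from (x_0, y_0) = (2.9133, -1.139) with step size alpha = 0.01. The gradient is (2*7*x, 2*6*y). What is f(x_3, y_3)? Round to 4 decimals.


Gradient descent on f(x,y) = 7*x^2 + 6*y^2.
Starting point: (2.9133, -1.139), alpha = 0.01
Step 1: grad_x = 2*7*2.9133 = 40.7862, grad_y = 2*6*-1.139 = -13.668
  x_1 = 2.9133 - 0.01*40.7862 = 2.5054
  y_1 = -1.139 - 0.01*-13.668 = -1.0023
Step 2: grad_x = 2*7*2.5054 = 35.0761, grad_y = 2*6*-1.0023 = -12.0278
  x_2 = 2.5054 - 0.01*35.0761 = 2.1547
  y_2 = -1.0023 - 0.01*-12.0278 = -0.882
Step 3: grad_x = 2*7*2.1547 = 30.1655, grad_y = 2*6*-0.882 = -10.5845
  x_3 = 2.1547 - 0.01*30.1655 = 1.853
  y_3 = -0.882 - 0.01*-10.5845 = -0.7762
f(1.853, -0.7762) = 7*1.853^2 + 6*(-0.7762)^2 = 27.6507


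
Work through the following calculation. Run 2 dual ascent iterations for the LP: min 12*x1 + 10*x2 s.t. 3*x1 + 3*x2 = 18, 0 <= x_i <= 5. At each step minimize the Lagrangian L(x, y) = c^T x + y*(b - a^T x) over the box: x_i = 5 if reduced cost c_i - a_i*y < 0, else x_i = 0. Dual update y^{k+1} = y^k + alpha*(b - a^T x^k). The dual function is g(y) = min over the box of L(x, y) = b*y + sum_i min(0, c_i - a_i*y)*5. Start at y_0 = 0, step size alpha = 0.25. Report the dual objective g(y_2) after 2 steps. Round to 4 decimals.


Dual ascent for LP: min 12*x1 + 10*x2, 3*x1 + 3*x2 = 18, 0 <= x_i <= 5
Step 1: y^k = 0.0, reduced costs: (12.0, 10.0)
  x^k = (0.0, 0.0), subgradient = b - a^T x = 18.0
  y^{k+1} = 0.0 + 0.25*18.0 = 4.5
Step 2: y^k = 4.5, reduced costs: (-1.5, -3.5)
  x^k = (5.0, 5.0), subgradient = b - a^T x = -12.0
  y^{k+1} = 4.5 + 0.25*-12.0 = 1.5
Dual objective at y_2 = 1.5: reduced costs (7.5, 5.5), box minimizer x = (0.0, 0.0)
g(y_2) = b*y + (c1 - a1*y)*x1 + (c2 - a2*y)*x2 = 18*1.5 + 7.5*0.0 + 5.5*0.0 = 27.0 + 0.0 + 0.0 = 27.0


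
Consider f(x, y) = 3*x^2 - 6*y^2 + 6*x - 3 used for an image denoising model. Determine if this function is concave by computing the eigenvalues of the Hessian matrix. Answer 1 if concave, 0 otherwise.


The Hessian of f(x,y) = 3*x^2 - 6*y^2 + 6*x - 3 is:
H = [[6, 0], [0, -12]]
Trace = 6 - 12 = -6
Determinant = 6*-12 - (0)^2 = -72
Discriminant = (-6)^2 - 4*-72 = 324.0
Eigenvalues: lambda_1 = -12.0, lambda_2 = 6.0
The function is not concave.

0


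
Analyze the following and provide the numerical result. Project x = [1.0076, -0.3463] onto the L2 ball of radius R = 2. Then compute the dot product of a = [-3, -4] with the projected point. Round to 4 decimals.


Step 1: Compute ||x|| (intermediates to 6 decimals).
||x|| = sqrt(1.0076^2 + (-0.3463)^2) = 1.065449
Step 2: Project.
Since ||x|| <= R, proj = x (no scaling needed).
proj(x) = [1.0076, -0.3463]
Step 3: Dot product.
a^T * proj(x) = -3*1.0076 - 4*(-0.3463) = -1.6376


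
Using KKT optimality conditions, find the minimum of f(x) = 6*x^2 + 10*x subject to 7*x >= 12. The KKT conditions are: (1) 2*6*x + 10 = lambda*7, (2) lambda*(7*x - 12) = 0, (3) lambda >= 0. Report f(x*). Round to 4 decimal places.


Step 1: Try lambda = 0 (constraint inactive).
x_unc = -10/(2*6) = -0.8333
Check: 7*-0.8333 = -5.8331 < 12 -- violated!
Step 2: Constraint must be active: 7*x = 12
x* = 12/7 = 1.7143 (rounded; the exact value 12/7 is used below)
lambda = (2*6*(12/7) + 10)/7 = 4.3673
Step 3: Compute optimal value.
f(x*) = 6*(12/7)^2 + 10*(12/7) = 34.7755


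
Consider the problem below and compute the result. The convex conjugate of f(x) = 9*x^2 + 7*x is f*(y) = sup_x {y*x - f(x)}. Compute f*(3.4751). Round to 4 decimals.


f*(y) = sup_x {y*x - a*x^2 - b*x} = sup_x {(y-b)*x - a*x^2}
FOC: (y - b) - 2a*x = 0 => x* = (y - b)/(2a)
x* = (3.4751 - 7)/(2*9) = -0.1958
f*(3.4751) = (y-b)^2/(4a) = (3.4751 - 7)^2/(4*9)
= 12.4249/36 = 0.3451


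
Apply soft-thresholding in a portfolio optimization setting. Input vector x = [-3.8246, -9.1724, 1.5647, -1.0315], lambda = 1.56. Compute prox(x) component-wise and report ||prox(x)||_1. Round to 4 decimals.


Soft-thresholding with lambda = 1.56:
prox(-3.8246) = sign(-3.8246)*max(|-3.8246| - 1.56, 0) = -2.2646
prox(-9.1724) = sign(-9.1724)*max(|-9.1724| - 1.56, 0) = -7.6124
prox(1.5647) = sign(1.5647)*max(|1.5647| - 1.56, 0) = 0.0047
prox(-1.0315) = sign(-1.0315)*max(|-1.0315| - 1.56, 0) = 0.0
prox(x) = [-2.2646, -7.6124, 0.0047, 0.0]
||prox(x)||_1 = 2.2646 + 7.6124 + 0.0047 + 0.0 = 9.8817


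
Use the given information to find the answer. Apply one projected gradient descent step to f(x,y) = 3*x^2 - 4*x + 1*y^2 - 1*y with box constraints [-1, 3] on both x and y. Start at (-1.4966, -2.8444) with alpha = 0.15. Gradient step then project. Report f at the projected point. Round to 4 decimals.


Step 1: Compute gradient at (-1.4966, -2.8444).
grad_x = 2*3*-1.4966 - 4 = -12.9796
grad_y = 2*1*-2.8444 - 1 = -6.6888
Step 2: Gradient step.
x_raw = -1.4966 - 0.15*-12.9796 = 0.4503
y_raw = -2.8444 - 0.15*-6.6888 = -1.8411
Step 3: Project onto [-1, 3].
x_proj = clip(0.4503) = 0.4503
y_proj = clip(-1.8411) = -1.0
Step 4: Evaluate f.
f(0.4503, -1.0) = 0.8071


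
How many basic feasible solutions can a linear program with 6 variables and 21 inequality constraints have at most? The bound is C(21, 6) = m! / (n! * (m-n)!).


Each vertex corresponds to some choice of n active constraints out of m, so the number of vertices is at most C(m, n) = m! / (n!(m-n)!).
m = 21, n = 6
Numerator: 21 * 20 * 19 * 18 * 17 * 16
Denominator: 6! = 720
C(21, 6) = 54264


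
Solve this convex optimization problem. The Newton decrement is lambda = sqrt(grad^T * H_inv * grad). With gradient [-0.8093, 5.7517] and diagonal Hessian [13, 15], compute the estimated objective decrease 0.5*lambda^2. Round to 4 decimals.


Step 1: H is diagonal, so H^(-1) * g = [-0.0623, 0.3834].
Step 2: g^T H^(-1) g = sum_i g_i^2 / H_ii
  = (-0.8093)^2/13 + (5.7517)^2/15
  = 0.0504 + 2.2055 = 2.2559
Step 3: Objective decrease = 0.5 * g^T H^(-1) g = 1.1279


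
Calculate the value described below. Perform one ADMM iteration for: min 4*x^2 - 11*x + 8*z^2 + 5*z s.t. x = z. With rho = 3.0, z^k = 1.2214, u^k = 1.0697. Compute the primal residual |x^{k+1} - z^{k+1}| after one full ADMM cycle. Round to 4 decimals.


ADMM iteration with rho = 3.0, z^k = 1.2214, u^k = 1.0697
Step 1: x-update.
Minimize 4*x^2 - 11*x + (3.0/2)*(x - 1.2214 + 1.0697)^2
FOC: (2*4 + 3.0)*x = 11 + 3.0*(1.2214 - 1.0697)
x^{k+1} = 1.0414
Step 2: z-update.
Minimize 8*z^2 + 5*z + (3.0/2)*(1.0414 - z + 1.0697)^2
FOC: (2*8 + 3.0)*z = -5 + 3.0*(1.0414 + 1.0697)
z^{k+1} = 0.0702
Step 3: u-update.
u^{k+1} = 1.0697 + 1.0414 - 0.0702 = 2.0409
Step 4: Primal residual = |1.0414 - 0.0702| = 0.9712


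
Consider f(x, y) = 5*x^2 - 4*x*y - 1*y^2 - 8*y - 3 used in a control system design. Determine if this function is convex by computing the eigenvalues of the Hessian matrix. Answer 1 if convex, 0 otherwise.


The Hessian of f(x,y) = 5*x^2 - 4*x*y - 1*y^2 - 8*y - 3 is:
H = [[10, -4], [-4, -2]]
Trace = 10 - 2 = 8
Determinant = 10*-2 - (-4)^2 = -36
Discriminant = (8)^2 - 4*-36 = 208.0
Eigenvalues: lambda_1 = -3.2111, lambda_2 = 11.2111
The function is not convex.

0


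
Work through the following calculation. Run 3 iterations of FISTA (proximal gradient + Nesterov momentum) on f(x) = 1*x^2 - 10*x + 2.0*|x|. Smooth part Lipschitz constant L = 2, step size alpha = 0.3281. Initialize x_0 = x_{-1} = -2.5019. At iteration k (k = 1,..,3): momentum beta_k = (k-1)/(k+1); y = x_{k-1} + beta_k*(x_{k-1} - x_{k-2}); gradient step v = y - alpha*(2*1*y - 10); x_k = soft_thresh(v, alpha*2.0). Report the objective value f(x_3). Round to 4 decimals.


FISTA on f(x) = 1*x^2 - 10*x + 2.0*|x|
L = 2, alpha = 0.3281
Iteration 1: beta = 0.0, y = -2.5019 + 0.0*(-2.5019 + 2.5019) = -2.5019
  grad(y) = -15.0038, v = y - alpha*grad = 2.4208
  prox(v) = soft_thresh(2.4208, 0.6562) = 1.7646
Iteration 2: beta = 0.3333, y = 1.7646 + 0.3333*(1.7646 + 2.5019) = 3.1868
  grad(y) = -3.6263, v = y - alpha*grad = 4.3766
  prox(v) = soft_thresh(4.3766, 0.6562) = 3.7204
Iteration 3: beta = 0.5, y = 3.7204 + 0.5*(3.7204 - 1.7646) = 4.6983
  grad(y) = -0.6034, v = y - alpha*grad = 4.8963
  prox(v) = soft_thresh(4.8963, 0.6562) = 4.2401
f(x_3) = 1*4.2401^2 - 10*4.2401 + 2.0*|4.2401| = -15.9424


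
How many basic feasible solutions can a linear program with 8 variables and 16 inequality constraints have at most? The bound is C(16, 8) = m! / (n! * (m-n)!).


Each vertex corresponds to some choice of n active constraints out of m, so the number of vertices is at most C(m, n) = m! / (n!(m-n)!).
m = 16, n = 8
Numerator: 16 * 15 * 14 * 13 * 12 * 11 * 10 * 9
Denominator: 8! = 40320
C(16, 8) = 12870


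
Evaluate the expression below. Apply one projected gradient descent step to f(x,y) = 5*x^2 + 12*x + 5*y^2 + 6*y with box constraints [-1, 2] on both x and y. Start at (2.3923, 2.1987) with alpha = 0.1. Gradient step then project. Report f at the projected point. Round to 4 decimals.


Step 1: Compute gradient at (2.3923, 2.1987).
grad_x = 2*5*2.3923 + 12 = 35.923
grad_y = 2*5*2.1987 + 6 = 27.987
Step 2: Gradient step.
x_raw = 2.3923 - 0.1*35.923 = -1.2
y_raw = 2.1987 - 0.1*27.987 = -0.6
Step 3: Project onto [-1, 2].
x_proj = clip(-1.2) = -1.0
y_proj = clip(-0.6) = -0.6
Step 4: Evaluate f.
f(-1.0, -0.6) = -8.8


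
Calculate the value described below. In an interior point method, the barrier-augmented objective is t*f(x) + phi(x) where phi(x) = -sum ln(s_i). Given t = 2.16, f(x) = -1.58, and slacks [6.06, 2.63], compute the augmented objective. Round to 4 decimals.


Step 1: Compute log-barrier.
ln values: [1.8017, 0.967]
phi = -(1.8017 + 0.967) = -2.7687
Step 2: Compute augmented objective.
t*f(x) = 2.16*-1.58 = -3.4128
Total = -3.4128 - 2.7687 = -6.1815


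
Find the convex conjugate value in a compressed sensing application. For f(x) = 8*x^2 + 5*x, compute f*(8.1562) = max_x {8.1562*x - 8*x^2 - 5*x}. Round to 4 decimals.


f*(y) = sup_x {y*x - a*x^2 - b*x} = sup_x {(y-b)*x - a*x^2}
FOC: (y - b) - 2a*x = 0 => x* = (y - b)/(2a)
x* = (8.1562 - 5)/(2*8) = 0.1973
f*(8.1562) = (y-b)^2/(4a) = (8.1562 - 5)^2/(4*8)
= 9.9616/32 = 0.3113


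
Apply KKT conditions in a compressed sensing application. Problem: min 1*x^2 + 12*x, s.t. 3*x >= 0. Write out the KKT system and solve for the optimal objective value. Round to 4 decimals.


Step 1: Try lambda = 0 (constraint inactive).
x_unc = -12/(2*1) = -6.0
Check: 3*-6.0 = -18.0 < 0 -- violated!
Step 2: Constraint must be active: 3*x = 0
x* = 0/3 = 0.0
lambda = (2*1*0.0 + 12)/3 = 4.0
Step 3: Compute optimal value.
f(x*) = 1*0.0^2 + 12*0.0 = 0.0


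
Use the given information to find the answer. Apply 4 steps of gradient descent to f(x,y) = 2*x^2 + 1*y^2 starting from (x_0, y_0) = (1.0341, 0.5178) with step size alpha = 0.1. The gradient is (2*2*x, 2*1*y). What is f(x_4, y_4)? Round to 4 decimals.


Gradient descent on f(x,y) = 2*x^2 + 1*y^2.
Starting point: (1.0341, 0.5178), alpha = 0.1
Step 1: grad_x = 2*2*1.0341 = 4.1364, grad_y = 2*1*0.5178 = 1.0356
  x_1 = 1.0341 - 0.1*4.1364 = 0.6205
  y_1 = 0.5178 - 0.1*1.0356 = 0.4142
Step 2: grad_x = 2*2*0.6205 = 2.4818, grad_y = 2*1*0.4142 = 0.8285
  x_2 = 0.6205 - 0.1*2.4818 = 0.3723
  y_2 = 0.4142 - 0.1*0.8285 = 0.3314
Step 3: grad_x = 2*2*0.3723 = 1.4891, grad_y = 2*1*0.3314 = 0.6628
  x_3 = 0.3723 - 0.1*1.4891 = 0.2234
  y_3 = 0.3314 - 0.1*0.6628 = 0.2651
Step 4: grad_x = 2*2*0.2234 = 0.8935, grad_y = 2*1*0.2651 = 0.5302
  x_4 = 0.2234 - 0.1*0.8935 = 0.134
  y_4 = 0.2651 - 0.1*0.5302 = 0.2121
f(0.134, 0.2121) = 2*0.134^2 + 1*0.2121^2 = 0.0809


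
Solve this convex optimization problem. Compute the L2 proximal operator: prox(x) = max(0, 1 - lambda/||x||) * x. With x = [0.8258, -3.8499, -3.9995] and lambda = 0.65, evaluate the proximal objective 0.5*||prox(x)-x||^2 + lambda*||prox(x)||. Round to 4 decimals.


Step 1: Compute ||x||.
||x|| = 5.6125
Step 2: Compute scaling factor.
scale = max(0, 1 - 0.65/5.6125) = 0.8842
Step 3: prox(x) = [0.7302, -3.404, -3.5363]
||prox(x)|| = 4.9625
Step 4: Proximal objective.
0.5*||prox-x||^2 = 0.2113
lambda*||prox|| = 3.2256
Total = 3.4368


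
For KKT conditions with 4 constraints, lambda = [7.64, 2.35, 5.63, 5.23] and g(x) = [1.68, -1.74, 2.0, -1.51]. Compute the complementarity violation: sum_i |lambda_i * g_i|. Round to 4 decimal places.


KKT complementary slackness check:
lambda_1 * g_1 = 7.64 * 1.68 = 12.8352
lambda_2 * g_2 = 2.35 * -1.74 = -4.089
lambda_3 * g_3 = 5.63 * 2.0 = 11.26
lambda_4 * g_4 = 5.23 * -1.51 = -7.8973
Total violation = 12.8352 + 4.089 + 11.26 + 7.8973 = 36.0815


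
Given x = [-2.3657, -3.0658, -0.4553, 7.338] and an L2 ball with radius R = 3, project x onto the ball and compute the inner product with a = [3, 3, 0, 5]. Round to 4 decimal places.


Step 1: Compute ||x|| (intermediates to 6 decimals).
||x|| = sqrt((-2.3657)^2 + (-3.0658)^2 + (-0.4553)^2 + 7.338^2) = 8.309585
Step 2: Project.
Since ||x|| > R, scale = R/||x|| = 3/8.309585 = 0.361029, proj(x) = scale * x
proj(x) = [-0.854086, -1.106843, -0.164377, 2.649231]
Step 3: Dot product.
a^T * proj(x) = 3*(-0.854086) + 3*(-1.106843) + 0*(-0.164377) + 5*2.649231 = 7.3634


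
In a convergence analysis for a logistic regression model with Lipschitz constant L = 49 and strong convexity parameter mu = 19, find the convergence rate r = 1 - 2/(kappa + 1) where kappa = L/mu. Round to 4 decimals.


Step 1: Compute the condition number.
kappa = L/mu = 49/19 = 2.5789
Step 2: Compute the convergence rate.
r = 1 - 2/(kappa + 1) = 1 - 2*mu/(L + mu) = (L - mu)/(L + mu) = 30/68 = 0.4412


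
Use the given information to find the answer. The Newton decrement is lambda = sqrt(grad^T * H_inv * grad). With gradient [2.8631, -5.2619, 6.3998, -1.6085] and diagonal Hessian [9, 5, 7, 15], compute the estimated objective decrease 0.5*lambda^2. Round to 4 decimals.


Step 1: H is diagonal, so H^(-1) * g = [0.3181, -1.0524, 0.9143, -0.1072].
Step 2: g^T H^(-1) g = sum_i g_i^2 / H_ii
  = (2.8631)^2/9 + (-5.2619)^2/5 + (6.3998)^2/7 + (-1.6085)^2/15
  = 0.9108 + 5.5375 + 5.8511 + 0.1725 = 12.4719
Step 3: Objective decrease = 0.5 * g^T H^(-1) g = 6.2359


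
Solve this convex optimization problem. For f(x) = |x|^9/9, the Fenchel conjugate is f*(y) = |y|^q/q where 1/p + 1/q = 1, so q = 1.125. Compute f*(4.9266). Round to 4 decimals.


The conjugate exponent q satisfies 1/p + 1/q = 1.
p = 9, so q = 9/(9 - 1) = 1.125
|y|^q = 4.9266^1.125 = 6.0133
f*(4.9266) = 6.0133 / 1.125 = 5.3452


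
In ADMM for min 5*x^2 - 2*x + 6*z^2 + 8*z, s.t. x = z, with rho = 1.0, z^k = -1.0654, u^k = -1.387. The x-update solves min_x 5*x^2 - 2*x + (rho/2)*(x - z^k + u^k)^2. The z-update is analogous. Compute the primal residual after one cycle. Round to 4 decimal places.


ADMM iteration with rho = 1.0, z^k = -1.0654, u^k = -1.387
Step 1: x-update.
Minimize 5*x^2 - 2*x + (1.0/2)*(x + 1.0654 - 1.387)^2
FOC: (2*5 + 1.0)*x = 2 + 1.0*(-1.0654 + 1.387)
x^{k+1} = 0.2111
Step 2: z-update.
Minimize 6*z^2 + 8*z + (1.0/2)*(0.2111 - z - 1.387)^2
FOC: (2*6 + 1.0)*z = -8 + 1.0*(0.2111 - 1.387)
z^{k+1} = -0.7058
Step 3: u-update.
u^{k+1} = -1.387 + 0.2111 + 0.7058 = -0.4701
Step 4: Primal residual = |0.2111 + 0.7058| = 0.9169
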